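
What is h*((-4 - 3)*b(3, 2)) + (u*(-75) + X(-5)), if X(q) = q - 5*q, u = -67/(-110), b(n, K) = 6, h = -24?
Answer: 21611/22 ≈ 982.32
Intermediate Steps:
u = 67/110 (u = -67*(-1/110) = 67/110 ≈ 0.60909)
X(q) = -4*q
h*((-4 - 3)*b(3, 2)) + (u*(-75) + X(-5)) = -24*(-4 - 3)*6 + ((67/110)*(-75) - 4*(-5)) = -(-168)*6 + (-1005/22 + 20) = -24*(-42) - 565/22 = 1008 - 565/22 = 21611/22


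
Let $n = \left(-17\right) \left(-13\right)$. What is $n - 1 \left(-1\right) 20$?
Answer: $241$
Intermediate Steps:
$n = 221$
$n - 1 \left(-1\right) 20 = 221 - 1 \left(-1\right) 20 = 221 - \left(-1\right) 20 = 221 - -20 = 221 + 20 = 241$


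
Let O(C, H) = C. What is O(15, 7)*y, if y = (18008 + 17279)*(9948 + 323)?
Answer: 5436491655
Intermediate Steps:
y = 362432777 (y = 35287*10271 = 362432777)
O(15, 7)*y = 15*362432777 = 5436491655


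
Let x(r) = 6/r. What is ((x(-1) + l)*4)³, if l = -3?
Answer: -46656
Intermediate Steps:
((x(-1) + l)*4)³ = ((6/(-1) - 3)*4)³ = ((6*(-1) - 3)*4)³ = ((-6 - 3)*4)³ = (-9*4)³ = (-36)³ = -46656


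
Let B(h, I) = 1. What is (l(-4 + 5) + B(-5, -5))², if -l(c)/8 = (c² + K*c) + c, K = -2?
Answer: 1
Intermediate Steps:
l(c) = -8*c² + 8*c (l(c) = -8*((c² - 2*c) + c) = -8*(c² - c) = -8*c² + 8*c)
(l(-4 + 5) + B(-5, -5))² = (8*(-4 + 5)*(1 - (-4 + 5)) + 1)² = (8*1*(1 - 1*1) + 1)² = (8*1*(1 - 1) + 1)² = (8*1*0 + 1)² = (0 + 1)² = 1² = 1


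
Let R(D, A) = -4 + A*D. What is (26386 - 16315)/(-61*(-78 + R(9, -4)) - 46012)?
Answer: -3357/12938 ≈ -0.25947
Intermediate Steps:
(26386 - 16315)/(-61*(-78 + R(9, -4)) - 46012) = (26386 - 16315)/(-61*(-78 + (-4 - 4*9)) - 46012) = 10071/(-61*(-78 + (-4 - 36)) - 46012) = 10071/(-61*(-78 - 40) - 46012) = 10071/(-61*(-118) - 46012) = 10071/(7198 - 46012) = 10071/(-38814) = 10071*(-1/38814) = -3357/12938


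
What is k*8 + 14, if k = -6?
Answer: -34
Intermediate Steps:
k*8 + 14 = -6*8 + 14 = -48 + 14 = -34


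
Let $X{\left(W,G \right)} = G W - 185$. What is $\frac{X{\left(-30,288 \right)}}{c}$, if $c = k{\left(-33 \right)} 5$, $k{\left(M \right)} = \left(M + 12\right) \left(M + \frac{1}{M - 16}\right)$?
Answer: $- \frac{12355}{4854} \approx -2.5453$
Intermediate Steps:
$X{\left(W,G \right)} = -185 + G W$
$k{\left(M \right)} = \left(12 + M\right) \left(M + \frac{1}{-16 + M}\right)$
$c = \frac{24270}{7}$ ($c = \frac{12 + \left(-33\right)^{3} - -6303 - 4 \left(-33\right)^{2}}{-16 - 33} \cdot 5 = \frac{12 - 35937 + 6303 - 4356}{-49} \cdot 5 = - \frac{12 - 35937 + 6303 - 4356}{49} \cdot 5 = \left(- \frac{1}{49}\right) \left(-33978\right) 5 = \frac{4854}{7} \cdot 5 = \frac{24270}{7} \approx 3467.1$)
$\frac{X{\left(-30,288 \right)}}{c} = \frac{-185 + 288 \left(-30\right)}{\frac{24270}{7}} = \left(-185 - 8640\right) \frac{7}{24270} = \left(-8825\right) \frac{7}{24270} = - \frac{12355}{4854}$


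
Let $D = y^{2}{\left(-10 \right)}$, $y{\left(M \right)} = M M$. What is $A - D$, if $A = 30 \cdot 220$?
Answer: $-3400$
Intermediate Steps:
$y{\left(M \right)} = M^{2}$
$A = 6600$
$D = 10000$ ($D = \left(\left(-10\right)^{2}\right)^{2} = 100^{2} = 10000$)
$A - D = 6600 - 10000 = -3400$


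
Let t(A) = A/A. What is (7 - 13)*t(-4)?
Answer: -6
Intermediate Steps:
t(A) = 1
(7 - 13)*t(-4) = (7 - 13)*1 = -6*1 = -6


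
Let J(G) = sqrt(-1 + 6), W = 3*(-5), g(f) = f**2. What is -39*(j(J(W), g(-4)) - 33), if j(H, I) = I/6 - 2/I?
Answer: 9503/8 ≈ 1187.9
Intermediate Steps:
W = -15
J(G) = sqrt(5)
j(H, I) = -2/I + I/6 (j(H, I) = I*(1/6) - 2/I = I/6 - 2/I = -2/I + I/6)
-39*(j(J(W), g(-4)) - 33) = -39*((-2/((-4)**2) + (1/6)*(-4)**2) - 33) = -39*((-2/16 + (1/6)*16) - 33) = -39*((-2*1/16 + 8/3) - 33) = -39*((-1/8 + 8/3) - 33) = -39*(61/24 - 33) = -39*(-731/24) = 9503/8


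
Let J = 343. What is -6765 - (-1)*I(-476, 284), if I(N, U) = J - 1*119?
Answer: -6541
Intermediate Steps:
I(N, U) = 224 (I(N, U) = 343 - 1*119 = 343 - 119 = 224)
-6765 - (-1)*I(-476, 284) = -6765 - (-1)*224 = -6765 - 1*(-224) = -6765 + 224 = -6541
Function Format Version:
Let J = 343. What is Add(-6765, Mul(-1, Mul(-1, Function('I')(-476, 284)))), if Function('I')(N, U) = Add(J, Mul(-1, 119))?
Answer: -6541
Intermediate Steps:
Function('I')(N, U) = 224 (Function('I')(N, U) = Add(343, Mul(-1, 119)) = Add(343, -119) = 224)
Add(-6765, Mul(-1, Mul(-1, Function('I')(-476, 284)))) = Add(-6765, Mul(-1, Mul(-1, 224))) = Add(-6765, Mul(-1, -224)) = Add(-6765, 224) = -6541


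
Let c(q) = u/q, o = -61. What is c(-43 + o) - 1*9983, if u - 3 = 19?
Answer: -519127/52 ≈ -9983.2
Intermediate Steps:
u = 22 (u = 3 + 19 = 22)
c(q) = 22/q
c(-43 + o) - 1*9983 = 22/(-43 - 61) - 1*9983 = 22/(-104) - 9983 = 22*(-1/104) - 9983 = -11/52 - 9983 = -519127/52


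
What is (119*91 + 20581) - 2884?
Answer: 28526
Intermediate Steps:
(119*91 + 20581) - 2884 = (10829 + 20581) - 2884 = 31410 - 2884 = 28526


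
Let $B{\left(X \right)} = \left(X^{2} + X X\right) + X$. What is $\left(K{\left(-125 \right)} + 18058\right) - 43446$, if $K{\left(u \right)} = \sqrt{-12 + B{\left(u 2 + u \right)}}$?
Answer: $-25388 + 3 \sqrt{31207} \approx -24858.0$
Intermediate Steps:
$B{\left(X \right)} = X + 2 X^{2}$ ($B{\left(X \right)} = \left(X^{2} + X^{2}\right) + X = 2 X^{2} + X = X + 2 X^{2}$)
$K{\left(u \right)} = \sqrt{-12 + 3 u \left(1 + 6 u\right)}$ ($K{\left(u \right)} = \sqrt{-12 + \left(u 2 + u\right) \left(1 + 2 \left(u 2 + u\right)\right)} = \sqrt{-12 + \left(2 u + u\right) \left(1 + 2 \left(2 u + u\right)\right)} = \sqrt{-12 + 3 u \left(1 + 2 \cdot 3 u\right)} = \sqrt{-12 + 3 u \left(1 + 6 u\right)}$)
$\left(K{\left(-125 \right)} + 18058\right) - 43446 = \left(\sqrt{3} \sqrt{-4 - 125 \left(1 + 6 \left(-125\right)\right)} + 18058\right) - 43446 = \left(\sqrt{3} \sqrt{-4 - 125 \left(1 - 750\right)} + 18058\right) - 43446 = \left(\sqrt{3} \sqrt{-4 - -93625} + 18058\right) - 43446 = \left(\sqrt{3} \sqrt{-4 + 93625} + 18058\right) - 43446 = \left(\sqrt{3} \sqrt{93621} + 18058\right) - 43446 = \left(3 \sqrt{31207} + 18058\right) - 43446 = \left(18058 + 3 \sqrt{31207}\right) - 43446 = -25388 + 3 \sqrt{31207}$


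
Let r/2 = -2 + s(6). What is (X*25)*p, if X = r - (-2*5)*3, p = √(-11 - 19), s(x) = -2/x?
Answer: 1900*I*√30/3 ≈ 3468.9*I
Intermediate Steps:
p = I*√30 (p = √(-30) = I*√30 ≈ 5.4772*I)
r = -14/3 (r = 2*(-2 - 2/6) = 2*(-2 - 2*⅙) = 2*(-2 - ⅓) = 2*(-7/3) = -14/3 ≈ -4.6667)
X = 76/3 (X = -14/3 - (-2*5)*3 = -14/3 - (-10)*3 = -14/3 - 1*(-30) = -14/3 + 30 = 76/3 ≈ 25.333)
(X*25)*p = ((76/3)*25)*(I*√30) = 1900*(I*√30)/3 = 1900*I*√30/3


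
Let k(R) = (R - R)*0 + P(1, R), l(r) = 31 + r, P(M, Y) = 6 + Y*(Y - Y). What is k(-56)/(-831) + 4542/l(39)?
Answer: 628997/9695 ≈ 64.879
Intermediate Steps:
P(M, Y) = 6 (P(M, Y) = 6 + Y*0 = 6 + 0 = 6)
k(R) = 6 (k(R) = (R - R)*0 + 6 = 0*0 + 6 = 0 + 6 = 6)
k(-56)/(-831) + 4542/l(39) = 6/(-831) + 4542/(31 + 39) = 6*(-1/831) + 4542/70 = -2/277 + 4542*(1/70) = -2/277 + 2271/35 = 628997/9695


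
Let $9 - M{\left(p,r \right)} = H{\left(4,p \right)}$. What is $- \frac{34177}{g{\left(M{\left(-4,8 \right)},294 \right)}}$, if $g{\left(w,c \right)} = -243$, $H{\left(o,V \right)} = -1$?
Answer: $\frac{34177}{243} \approx 140.65$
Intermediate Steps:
$M{\left(p,r \right)} = 10$ ($M{\left(p,r \right)} = 9 - -1 = 9 + 1 = 10$)
$- \frac{34177}{g{\left(M{\left(-4,8 \right)},294 \right)}} = - \frac{34177}{-243} = \left(-34177\right) \left(- \frac{1}{243}\right) = \frac{34177}{243}$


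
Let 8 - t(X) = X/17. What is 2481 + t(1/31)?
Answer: 1311702/527 ≈ 2489.0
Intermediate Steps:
t(X) = 8 - X/17
2481 + t(1/31) = 2481 + (8 - 1/17/31) = 2481 + (8 - 1/17*1/31) = 2481 + (8 - 1/527) = 2481 + 4215/527 = 1311702/527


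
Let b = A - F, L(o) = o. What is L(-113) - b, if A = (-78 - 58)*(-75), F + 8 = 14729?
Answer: 4408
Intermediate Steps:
F = 14721 (F = -8 + 14729 = 14721)
A = 10200 (A = -136*(-75) = 10200)
b = -4521 (b = 10200 - 1*14721 = 10200 - 14721 = -4521)
L(-113) - b = -113 - 1*(-4521) = -113 + 4521 = 4408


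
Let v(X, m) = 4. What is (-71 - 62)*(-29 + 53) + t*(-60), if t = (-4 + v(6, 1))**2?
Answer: -3192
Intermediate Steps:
t = 0 (t = (-4 + 4)**2 = 0**2 = 0)
(-71 - 62)*(-29 + 53) + t*(-60) = (-71 - 62)*(-29 + 53) + 0*(-60) = -133*24 + 0 = -3192 + 0 = -3192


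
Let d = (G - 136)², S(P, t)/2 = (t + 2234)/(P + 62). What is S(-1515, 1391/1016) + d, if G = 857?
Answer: 383704847149/738124 ≈ 5.1984e+5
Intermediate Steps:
S(P, t) = 2*(2234 + t)/(62 + P) (S(P, t) = 2*((t + 2234)/(P + 62)) = 2*((2234 + t)/(62 + P)) = 2*(2234 + t)/(62 + P))
d = 519841 (d = (857 - 136)² = 721² = 519841)
S(-1515, 1391/1016) + d = 2*(2234 + 1391/1016)/(62 - 1515) + 519841 = 2*(2234 + 1391*(1/1016))/(-1453) + 519841 = 2*(-1/1453)*(2234 + 1391/1016) + 519841 = 2*(-1/1453)*(2271135/1016) + 519841 = -2271135/738124 + 519841 = 383704847149/738124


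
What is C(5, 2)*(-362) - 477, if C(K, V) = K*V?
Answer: -4097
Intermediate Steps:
C(5, 2)*(-362) - 477 = (5*2)*(-362) - 477 = 10*(-362) - 477 = -3620 - 477 = -4097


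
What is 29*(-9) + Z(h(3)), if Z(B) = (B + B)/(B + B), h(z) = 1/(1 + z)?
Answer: -260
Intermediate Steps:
Z(B) = 1 (Z(B) = (2*B)/((2*B)) = (2*B)*(1/(2*B)) = 1)
29*(-9) + Z(h(3)) = 29*(-9) + 1 = -261 + 1 = -260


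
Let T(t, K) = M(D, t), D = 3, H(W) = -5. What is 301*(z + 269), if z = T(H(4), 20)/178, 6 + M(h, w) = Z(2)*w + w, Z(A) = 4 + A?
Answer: 14400141/178 ≈ 80900.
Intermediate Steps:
M(h, w) = -6 + 7*w (M(h, w) = -6 + ((4 + 2)*w + w) = -6 + (6*w + w) = -6 + 7*w)
T(t, K) = -6 + 7*t
z = -41/178 (z = (-6 + 7*(-5))/178 = (-6 - 35)*(1/178) = -41*1/178 = -41/178 ≈ -0.23034)
301*(z + 269) = 301*(-41/178 + 269) = 301*(47841/178) = 14400141/178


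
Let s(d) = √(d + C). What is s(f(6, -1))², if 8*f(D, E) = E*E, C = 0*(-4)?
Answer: ⅛ ≈ 0.12500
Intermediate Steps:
C = 0
f(D, E) = E²/8 (f(D, E) = (E*E)/8 = E²/8)
s(d) = √d (s(d) = √(d + 0) = √d)
s(f(6, -1))² = (√((⅛)*(-1)²))² = (√((⅛)*1))² = (√(⅛))² = (√2/4)² = ⅛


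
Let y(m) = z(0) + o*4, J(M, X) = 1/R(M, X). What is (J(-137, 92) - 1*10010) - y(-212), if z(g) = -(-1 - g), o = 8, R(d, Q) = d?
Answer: -1375892/137 ≈ -10043.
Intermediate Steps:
J(M, X) = 1/M
z(g) = 1 + g
y(m) = 33 (y(m) = (1 + 0) + 8*4 = 1 + 32 = 33)
(J(-137, 92) - 1*10010) - y(-212) = (1/(-137) - 1*10010) - 1*33 = (-1/137 - 10010) - 33 = -1371371/137 - 33 = -1375892/137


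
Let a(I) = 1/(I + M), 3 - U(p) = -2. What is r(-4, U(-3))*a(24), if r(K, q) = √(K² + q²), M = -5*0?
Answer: √41/24 ≈ 0.26680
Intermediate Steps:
U(p) = 5 (U(p) = 3 - 1*(-2) = 3 + 2 = 5)
M = 0
a(I) = 1/I (a(I) = 1/(I + 0) = 1/I)
r(-4, U(-3))*a(24) = √((-4)² + 5²)/24 = √(16 + 25)*(1/24) = √41*(1/24) = √41/24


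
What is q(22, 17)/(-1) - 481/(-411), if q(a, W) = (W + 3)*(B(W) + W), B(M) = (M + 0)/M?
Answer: -147479/411 ≈ -358.83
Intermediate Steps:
B(M) = 1 (B(M) = M/M = 1)
q(a, W) = (1 + W)*(3 + W) (q(a, W) = (W + 3)*(1 + W) = (3 + W)*(1 + W) = (1 + W)*(3 + W))
q(22, 17)/(-1) - 481/(-411) = (3 + 17² + 4*17)/(-1) - 481/(-411) = (3 + 289 + 68)*(-1) - 481*(-1/411) = 360*(-1) + 481/411 = -360 + 481/411 = -147479/411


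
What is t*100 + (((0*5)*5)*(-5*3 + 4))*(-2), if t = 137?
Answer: 13700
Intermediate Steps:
t*100 + (((0*5)*5)*(-5*3 + 4))*(-2) = 137*100 + (((0*5)*5)*(-5*3 + 4))*(-2) = 13700 + ((0*5)*(-15 + 4))*(-2) = 13700 + (0*(-11))*(-2) = 13700 + 0*(-2) = 13700 + 0 = 13700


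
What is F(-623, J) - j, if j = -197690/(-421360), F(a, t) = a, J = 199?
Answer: -26270497/42136 ≈ -623.47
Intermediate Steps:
j = 19769/42136 (j = -197690*(-1/421360) = 19769/42136 ≈ 0.46917)
F(-623, J) - j = -623 - 1*19769/42136 = -623 - 19769/42136 = -26270497/42136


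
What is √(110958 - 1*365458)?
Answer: 10*I*√2545 ≈ 504.48*I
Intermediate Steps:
√(110958 - 1*365458) = √(110958 - 365458) = √(-254500) = 10*I*√2545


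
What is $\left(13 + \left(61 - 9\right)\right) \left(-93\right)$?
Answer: $-6045$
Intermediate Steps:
$\left(13 + \left(61 - 9\right)\right) \left(-93\right) = \left(13 + 52\right) \left(-93\right) = 65 \left(-93\right) = -6045$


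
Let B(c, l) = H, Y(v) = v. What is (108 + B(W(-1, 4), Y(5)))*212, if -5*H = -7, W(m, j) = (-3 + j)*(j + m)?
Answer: 115964/5 ≈ 23193.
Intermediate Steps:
H = 7/5 (H = -1/5*(-7) = 7/5 ≈ 1.4000)
B(c, l) = 7/5
(108 + B(W(-1, 4), Y(5)))*212 = (108 + 7/5)*212 = (547/5)*212 = 115964/5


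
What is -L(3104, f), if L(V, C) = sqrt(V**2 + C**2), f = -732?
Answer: -4*sqrt(635665) ≈ -3189.1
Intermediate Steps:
L(V, C) = sqrt(C**2 + V**2)
-L(3104, f) = -sqrt((-732)**2 + 3104**2) = -sqrt(535824 + 9634816) = -sqrt(10170640) = -4*sqrt(635665)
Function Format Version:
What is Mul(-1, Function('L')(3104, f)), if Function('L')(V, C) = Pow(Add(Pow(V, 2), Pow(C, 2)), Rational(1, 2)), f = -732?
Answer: Mul(-4, Pow(635665, Rational(1, 2))) ≈ -3189.1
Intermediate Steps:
Function('L')(V, C) = Pow(Add(Pow(C, 2), Pow(V, 2)), Rational(1, 2))
Mul(-1, Function('L')(3104, f)) = Mul(-1, Pow(Add(Pow(-732, 2), Pow(3104, 2)), Rational(1, 2))) = Mul(-1, Pow(Add(535824, 9634816), Rational(1, 2))) = Mul(-1, Pow(10170640, Rational(1, 2))) = Mul(-1, Mul(4, Pow(635665, Rational(1, 2)))) = Mul(-4, Pow(635665, Rational(1, 2)))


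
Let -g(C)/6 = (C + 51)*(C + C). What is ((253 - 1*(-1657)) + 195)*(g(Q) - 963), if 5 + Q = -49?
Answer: -6119235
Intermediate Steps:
Q = -54 (Q = -5 - 49 = -54)
g(C) = -12*C*(51 + C) (g(C) = -6*(C + 51)*(C + C) = -6*(51 + C)*2*C = -12*C*(51 + C))
((253 - 1*(-1657)) + 195)*(g(Q) - 963) = ((253 - 1*(-1657)) + 195)*(-12*(-54)*(51 - 54) - 963) = ((253 + 1657) + 195)*(-12*(-54)*(-3) - 963) = (1910 + 195)*(-1944 - 963) = 2105*(-2907) = -6119235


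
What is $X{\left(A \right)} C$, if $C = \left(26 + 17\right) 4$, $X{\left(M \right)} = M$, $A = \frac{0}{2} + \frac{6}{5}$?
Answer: $\frac{1032}{5} \approx 206.4$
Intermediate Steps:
$A = \frac{6}{5}$ ($A = 0 \cdot \frac{1}{2} + 6 \cdot \frac{1}{5} = 0 + \frac{6}{5} = \frac{6}{5} \approx 1.2$)
$C = 172$ ($C = 43 \cdot 4 = 172$)
$X{\left(A \right)} C = \frac{6}{5} \cdot 172 = \frac{1032}{5}$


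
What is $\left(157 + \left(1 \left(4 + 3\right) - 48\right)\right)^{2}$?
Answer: $13456$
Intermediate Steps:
$\left(157 + \left(1 \left(4 + 3\right) - 48\right)\right)^{2} = \left(157 + \left(1 \cdot 7 - 48\right)\right)^{2} = \left(157 + \left(7 - 48\right)\right)^{2} = \left(157 - 41\right)^{2} = 116^{2} = 13456$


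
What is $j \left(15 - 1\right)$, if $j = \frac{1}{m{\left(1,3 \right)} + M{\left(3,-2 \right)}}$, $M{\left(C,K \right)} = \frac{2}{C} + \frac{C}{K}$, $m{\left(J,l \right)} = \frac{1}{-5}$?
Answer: $- \frac{420}{31} \approx -13.548$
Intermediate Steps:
$m{\left(J,l \right)} = - \frac{1}{5}$
$j = - \frac{30}{31}$ ($j = \frac{1}{- \frac{1}{5} + \left(\frac{2}{3} + \frac{3}{-2}\right)} = \frac{1}{- \frac{1}{5} + \left(2 \cdot \frac{1}{3} + 3 \left(- \frac{1}{2}\right)\right)} = \frac{1}{- \frac{1}{5} + \left(\frac{2}{3} - \frac{3}{2}\right)} = \frac{1}{- \frac{1}{5} - \frac{5}{6}} = \frac{1}{- \frac{31}{30}} = - \frac{30}{31} \approx -0.96774$)
$j \left(15 - 1\right) = - \frac{30 \left(15 - 1\right)}{31} = \left(- \frac{30}{31}\right) 14 = - \frac{420}{31}$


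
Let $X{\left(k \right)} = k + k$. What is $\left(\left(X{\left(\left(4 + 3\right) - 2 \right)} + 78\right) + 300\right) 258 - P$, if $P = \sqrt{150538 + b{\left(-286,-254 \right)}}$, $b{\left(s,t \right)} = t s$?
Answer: $100104 - 3 \sqrt{24798} \approx 99632.0$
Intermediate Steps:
$b{\left(s,t \right)} = s t$
$X{\left(k \right)} = 2 k$
$P = 3 \sqrt{24798}$ ($P = \sqrt{150538 - -72644} = \sqrt{150538 + 72644} = \sqrt{223182} = 3 \sqrt{24798} \approx 472.42$)
$\left(\left(X{\left(\left(4 + 3\right) - 2 \right)} + 78\right) + 300\right) 258 - P = \left(\left(2 \left(\left(4 + 3\right) - 2\right) + 78\right) + 300\right) 258 - 3 \sqrt{24798} = \left(\left(2 \left(7 - 2\right) + 78\right) + 300\right) 258 - 3 \sqrt{24798} = \left(\left(2 \cdot 5 + 78\right) + 300\right) 258 - 3 \sqrt{24798} = \left(\left(10 + 78\right) + 300\right) 258 - 3 \sqrt{24798} = \left(88 + 300\right) 258 - 3 \sqrt{24798} = 388 \cdot 258 - 3 \sqrt{24798} = 100104 - 3 \sqrt{24798}$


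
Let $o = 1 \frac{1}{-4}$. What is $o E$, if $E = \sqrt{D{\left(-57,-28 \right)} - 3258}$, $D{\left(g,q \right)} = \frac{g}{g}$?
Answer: $- \frac{i \sqrt{3257}}{4} \approx - 14.268 i$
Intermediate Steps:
$o = - \frac{1}{4}$ ($o = 1 \left(- \frac{1}{4}\right) = - \frac{1}{4} \approx -0.25$)
$D{\left(g,q \right)} = 1$
$E = i \sqrt{3257}$ ($E = \sqrt{1 - 3258} = \sqrt{-3257} = i \sqrt{3257} \approx 57.07 i$)
$o E = - \frac{i \sqrt{3257}}{4}$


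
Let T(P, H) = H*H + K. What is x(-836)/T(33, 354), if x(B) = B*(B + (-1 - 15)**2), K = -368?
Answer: 121220/31237 ≈ 3.8807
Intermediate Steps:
x(B) = B*(256 + B) (x(B) = B*(B + (-16)**2) = B*(B + 256) = B*(256 + B))
T(P, H) = -368 + H**2 (T(P, H) = H*H - 368 = H**2 - 368 = -368 + H**2)
x(-836)/T(33, 354) = (-836*(256 - 836))/(-368 + 354**2) = (-836*(-580))/(-368 + 125316) = 484880/124948 = 484880*(1/124948) = 121220/31237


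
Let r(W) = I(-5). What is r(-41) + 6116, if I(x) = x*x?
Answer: 6141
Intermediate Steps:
I(x) = x²
r(W) = 25 (r(W) = (-5)² = 25)
r(-41) + 6116 = 25 + 6116 = 6141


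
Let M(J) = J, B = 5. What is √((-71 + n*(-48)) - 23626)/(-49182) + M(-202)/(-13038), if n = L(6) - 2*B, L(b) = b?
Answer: 101/6519 - I*√23505/49182 ≈ 0.015493 - 0.0031173*I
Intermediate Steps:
n = -4 (n = 6 - 2*5 = 6 - 10 = -4)
√((-71 + n*(-48)) - 23626)/(-49182) + M(-202)/(-13038) = √((-71 - 4*(-48)) - 23626)/(-49182) - 202/(-13038) = √((-71 + 192) - 23626)*(-1/49182) - 202*(-1/13038) = √(121 - 23626)*(-1/49182) + 101/6519 = √(-23505)*(-1/49182) + 101/6519 = (I*√23505)*(-1/49182) + 101/6519 = -I*√23505/49182 + 101/6519 = 101/6519 - I*√23505/49182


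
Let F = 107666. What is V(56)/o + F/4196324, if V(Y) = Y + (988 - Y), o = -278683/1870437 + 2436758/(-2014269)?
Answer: -137014438605928080587/188435003487845818 ≈ -727.12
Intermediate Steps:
o = -1706381616991/1255854421851 (o = -278683*1/1870437 + 2436758*(-1/2014269) = -278683/1870437 - 2436758/2014269 = -1706381616991/1255854421851 ≈ -1.3587)
V(Y) = 988
V(56)/o + F/4196324 = 988/(-1706381616991/1255854421851) + 107666/4196324 = 988*(-1255854421851/1706381616991) + 107666*(1/4196324) = -65304429936252/89809558789 + 53833/2098162 = -137014438605928080587/188435003487845818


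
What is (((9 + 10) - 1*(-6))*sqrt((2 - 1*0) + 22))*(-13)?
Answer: -650*sqrt(6) ≈ -1592.2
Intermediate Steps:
(((9 + 10) - 1*(-6))*sqrt((2 - 1*0) + 22))*(-13) = ((19 + 6)*sqrt((2 + 0) + 22))*(-13) = (25*sqrt(2 + 22))*(-13) = (25*sqrt(24))*(-13) = (25*(2*sqrt(6)))*(-13) = (50*sqrt(6))*(-13) = -650*sqrt(6)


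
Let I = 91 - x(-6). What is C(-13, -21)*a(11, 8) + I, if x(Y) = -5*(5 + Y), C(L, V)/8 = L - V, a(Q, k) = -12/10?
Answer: 46/5 ≈ 9.2000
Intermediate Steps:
a(Q, k) = -6/5 (a(Q, k) = -12*⅒ = -6/5)
C(L, V) = -8*V + 8*L (C(L, V) = 8*(L - V) = -8*V + 8*L)
x(Y) = -25 - 5*Y
I = 86 (I = 91 - (-25 - 5*(-6)) = 91 - (-25 + 30) = 91 - 1*5 = 91 - 5 = 86)
C(-13, -21)*a(11, 8) + I = (-8*(-21) + 8*(-13))*(-6/5) + 86 = (168 - 104)*(-6/5) + 86 = 64*(-6/5) + 86 = -384/5 + 86 = 46/5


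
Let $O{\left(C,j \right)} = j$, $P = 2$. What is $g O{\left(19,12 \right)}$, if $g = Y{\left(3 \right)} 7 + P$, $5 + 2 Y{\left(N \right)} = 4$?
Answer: $-18$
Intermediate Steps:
$Y{\left(N \right)} = - \frac{1}{2}$ ($Y{\left(N \right)} = - \frac{5}{2} + \frac{1}{2} \cdot 4 = - \frac{5}{2} + 2 = - \frac{1}{2}$)
$g = - \frac{3}{2}$ ($g = \left(- \frac{1}{2}\right) 7 + 2 = - \frac{7}{2} + 2 = - \frac{3}{2} \approx -1.5$)
$g O{\left(19,12 \right)} = \left(- \frac{3}{2}\right) 12 = -18$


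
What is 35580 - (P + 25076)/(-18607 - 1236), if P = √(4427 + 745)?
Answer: 706039016/19843 + 2*√1293/19843 ≈ 35581.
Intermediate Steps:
P = 2*√1293 (P = √5172 = 2*√1293 ≈ 71.917)
35580 - (P + 25076)/(-18607 - 1236) = 35580 - (2*√1293 + 25076)/(-18607 - 1236) = 35580 - (25076 + 2*√1293)/(-19843) = 35580 - (25076 + 2*√1293)*(-1)/19843 = 35580 - (-25076/19843 - 2*√1293/19843) = 35580 + (25076/19843 + 2*√1293/19843) = 706039016/19843 + 2*√1293/19843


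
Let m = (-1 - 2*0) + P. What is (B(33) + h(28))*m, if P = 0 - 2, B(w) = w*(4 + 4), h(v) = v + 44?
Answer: -1008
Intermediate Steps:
h(v) = 44 + v
B(w) = 8*w (B(w) = w*8 = 8*w)
P = -2
m = -3 (m = (-1 - 2*0) - 2 = (-1 + 0) - 2 = -1 - 2 = -3)
(B(33) + h(28))*m = (8*33 + (44 + 28))*(-3) = (264 + 72)*(-3) = 336*(-3) = -1008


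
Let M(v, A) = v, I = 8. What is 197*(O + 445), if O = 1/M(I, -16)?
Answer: 701517/8 ≈ 87690.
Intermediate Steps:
O = ⅛ (O = 1/8 = ⅛ ≈ 0.12500)
197*(O + 445) = 197*(⅛ + 445) = 197*(3561/8) = 701517/8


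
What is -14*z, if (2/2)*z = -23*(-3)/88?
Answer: -483/44 ≈ -10.977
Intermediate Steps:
z = 69/88 (z = -23*(-3)/88 = 69*(1/88) = 69/88 ≈ 0.78409)
-14*z = -14*69/88 = -483/44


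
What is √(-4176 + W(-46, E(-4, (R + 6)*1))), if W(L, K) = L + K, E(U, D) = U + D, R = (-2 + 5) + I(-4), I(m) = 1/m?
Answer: I*√16869/2 ≈ 64.94*I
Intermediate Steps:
R = 11/4 (R = (-2 + 5) + 1/(-4) = 3 - ¼ = 11/4 ≈ 2.7500)
E(U, D) = D + U
W(L, K) = K + L
√(-4176 + W(-46, E(-4, (R + 6)*1))) = √(-4176 + (((11/4 + 6)*1 - 4) - 46)) = √(-4176 + (((35/4)*1 - 4) - 46)) = √(-4176 + ((35/4 - 4) - 46)) = √(-4176 + (19/4 - 46)) = √(-4176 - 165/4) = √(-16869/4) = I*√16869/2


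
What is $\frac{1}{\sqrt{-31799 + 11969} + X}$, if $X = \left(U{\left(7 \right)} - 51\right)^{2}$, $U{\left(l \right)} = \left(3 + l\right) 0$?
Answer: $\frac{867}{2261677} - \frac{i \sqrt{19830}}{6785031} \approx 0.00038334 - 2.0754 \cdot 10^{-5} i$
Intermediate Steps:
$U{\left(l \right)} = 0$
$X = 2601$ ($X = \left(0 - 51\right)^{2} = \left(-51\right)^{2} = 2601$)
$\frac{1}{\sqrt{-31799 + 11969} + X} = \frac{1}{\sqrt{-31799 + 11969} + 2601} = \frac{1}{\sqrt{-19830} + 2601} = \frac{1}{i \sqrt{19830} + 2601} = \frac{1}{2601 + i \sqrt{19830}}$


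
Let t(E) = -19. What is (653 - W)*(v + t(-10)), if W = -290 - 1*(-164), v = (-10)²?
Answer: 63099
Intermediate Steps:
v = 100
W = -126 (W = -290 + 164 = -126)
(653 - W)*(v + t(-10)) = (653 - 1*(-126))*(100 - 19) = (653 + 126)*81 = 779*81 = 63099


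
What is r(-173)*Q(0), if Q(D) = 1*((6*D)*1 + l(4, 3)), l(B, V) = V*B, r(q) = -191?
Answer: -2292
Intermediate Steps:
l(B, V) = B*V
Q(D) = 12 + 6*D (Q(D) = 1*((6*D)*1 + 4*3) = 1*(6*D + 12) = 1*(12 + 6*D) = 12 + 6*D)
r(-173)*Q(0) = -191*(12 + 6*0) = -191*(12 + 0) = -191*12 = -2292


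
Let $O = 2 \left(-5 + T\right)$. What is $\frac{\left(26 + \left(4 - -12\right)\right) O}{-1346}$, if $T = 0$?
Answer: $\frac{210}{673} \approx 0.31204$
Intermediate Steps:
$O = -10$ ($O = 2 \left(-5 + 0\right) = 2 \left(-5\right) = -10$)
$\frac{\left(26 + \left(4 - -12\right)\right) O}{-1346} = \frac{\left(26 + \left(4 - -12\right)\right) \left(-10\right)}{-1346} = \left(26 + \left(4 + 12\right)\right) \left(-10\right) \left(- \frac{1}{1346}\right) = \left(26 + 16\right) \left(-10\right) \left(- \frac{1}{1346}\right) = 42 \left(-10\right) \left(- \frac{1}{1346}\right) = \left(-420\right) \left(- \frac{1}{1346}\right) = \frac{210}{673}$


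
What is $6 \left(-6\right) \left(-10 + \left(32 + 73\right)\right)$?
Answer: $-3420$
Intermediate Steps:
$6 \left(-6\right) \left(-10 + \left(32 + 73\right)\right) = - 36 \left(-10 + 105\right) = \left(-36\right) 95 = -3420$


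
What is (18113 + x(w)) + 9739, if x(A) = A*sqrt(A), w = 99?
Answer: 27852 + 297*sqrt(11) ≈ 28837.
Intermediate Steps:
x(A) = A**(3/2)
(18113 + x(w)) + 9739 = (18113 + 99**(3/2)) + 9739 = (18113 + 297*sqrt(11)) + 9739 = 27852 + 297*sqrt(11)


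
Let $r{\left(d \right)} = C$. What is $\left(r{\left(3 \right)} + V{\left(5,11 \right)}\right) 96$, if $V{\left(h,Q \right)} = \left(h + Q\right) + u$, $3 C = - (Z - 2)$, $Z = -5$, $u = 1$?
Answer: $1856$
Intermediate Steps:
$C = \frac{7}{3}$ ($C = \frac{\left(-1\right) \left(-5 - 2\right)}{3} = \frac{\left(-1\right) \left(-7\right)}{3} = \frac{1}{3} \cdot 7 = \frac{7}{3} \approx 2.3333$)
$r{\left(d \right)} = \frac{7}{3}$
$V{\left(h,Q \right)} = 1 + Q + h$ ($V{\left(h,Q \right)} = \left(h + Q\right) + 1 = \left(Q + h\right) + 1 = 1 + Q + h$)
$\left(r{\left(3 \right)} + V{\left(5,11 \right)}\right) 96 = \left(\frac{7}{3} + \left(1 + 11 + 5\right)\right) 96 = \left(\frac{7}{3} + 17\right) 96 = \frac{58}{3} \cdot 96 = 1856$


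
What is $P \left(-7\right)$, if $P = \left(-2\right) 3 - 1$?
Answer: $49$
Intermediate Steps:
$P = -7$ ($P = -6 - 1 = -7$)
$P \left(-7\right) = \left(-7\right) \left(-7\right) = 49$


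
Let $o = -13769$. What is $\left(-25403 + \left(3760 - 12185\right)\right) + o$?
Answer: $-47597$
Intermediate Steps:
$\left(-25403 + \left(3760 - 12185\right)\right) + o = \left(-25403 + \left(3760 - 12185\right)\right) - 13769 = \left(-25403 - 8425\right) - 13769 = -33828 - 13769 = -47597$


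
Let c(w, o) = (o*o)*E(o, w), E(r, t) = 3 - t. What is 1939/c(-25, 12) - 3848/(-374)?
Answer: 1160023/107712 ≈ 10.770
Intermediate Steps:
c(w, o) = o²*(3 - w) (c(w, o) = (o*o)*(3 - w) = o²*(3 - w))
1939/c(-25, 12) - 3848/(-374) = 1939/((12²*(3 - 1*(-25)))) - 3848/(-374) = 1939/((144*(3 + 25))) - 3848*(-1/374) = 1939/((144*28)) + 1924/187 = 1939/4032 + 1924/187 = 1939*(1/4032) + 1924/187 = 277/576 + 1924/187 = 1160023/107712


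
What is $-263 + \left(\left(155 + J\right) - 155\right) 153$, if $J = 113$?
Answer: $17026$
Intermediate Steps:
$-263 + \left(\left(155 + J\right) - 155\right) 153 = -263 + \left(\left(155 + 113\right) - 155\right) 153 = -263 + \left(268 - 155\right) 153 = -263 + 113 \cdot 153 = -263 + 17289 = 17026$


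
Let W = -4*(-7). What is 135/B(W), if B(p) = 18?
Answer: 15/2 ≈ 7.5000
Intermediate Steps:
W = 28
135/B(W) = 135/18 = 135*(1/18) = 15/2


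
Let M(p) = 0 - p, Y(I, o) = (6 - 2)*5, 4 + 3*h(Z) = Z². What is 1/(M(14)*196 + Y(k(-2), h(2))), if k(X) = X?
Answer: -1/2724 ≈ -0.00036711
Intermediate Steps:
h(Z) = -4/3 + Z²/3
Y(I, o) = 20 (Y(I, o) = 4*5 = 20)
M(p) = -p
1/(M(14)*196 + Y(k(-2), h(2))) = 1/(-1*14*196 + 20) = 1/(-14*196 + 20) = 1/(-2744 + 20) = 1/(-2724) = -1/2724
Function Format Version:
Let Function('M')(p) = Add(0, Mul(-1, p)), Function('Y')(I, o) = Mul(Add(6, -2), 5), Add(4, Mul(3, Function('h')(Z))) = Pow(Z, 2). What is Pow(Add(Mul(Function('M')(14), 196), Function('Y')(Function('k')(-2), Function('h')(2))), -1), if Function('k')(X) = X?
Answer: Rational(-1, 2724) ≈ -0.00036711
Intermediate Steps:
Function('h')(Z) = Add(Rational(-4, 3), Mul(Rational(1, 3), Pow(Z, 2)))
Function('Y')(I, o) = 20 (Function('Y')(I, o) = Mul(4, 5) = 20)
Function('M')(p) = Mul(-1, p)
Pow(Add(Mul(Function('M')(14), 196), Function('Y')(Function('k')(-2), Function('h')(2))), -1) = Pow(Add(Mul(Mul(-1, 14), 196), 20), -1) = Pow(Add(Mul(-14, 196), 20), -1) = Pow(Add(-2744, 20), -1) = Pow(-2724, -1) = Rational(-1, 2724)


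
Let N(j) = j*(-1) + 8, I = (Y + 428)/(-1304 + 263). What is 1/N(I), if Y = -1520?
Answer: 347/2412 ≈ 0.14386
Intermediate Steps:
I = 364/347 (I = (-1520 + 428)/(-1304 + 263) = -1092/(-1041) = -1092*(-1/1041) = 364/347 ≈ 1.0490)
N(j) = 8 - j (N(j) = -j + 8 = 8 - j)
1/N(I) = 1/(8 - 1*364/347) = 1/(8 - 364/347) = 1/(2412/347) = 347/2412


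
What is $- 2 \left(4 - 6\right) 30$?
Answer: $120$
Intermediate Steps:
$- 2 \left(4 - 6\right) 30 = \left(-2\right) \left(-2\right) 30 = 4 \cdot 30 = 120$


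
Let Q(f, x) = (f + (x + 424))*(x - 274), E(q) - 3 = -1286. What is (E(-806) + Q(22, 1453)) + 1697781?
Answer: 3935419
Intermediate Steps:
E(q) = -1283 (E(q) = 3 - 1286 = -1283)
Q(f, x) = (-274 + x)*(424 + f + x) (Q(f, x) = (f + (424 + x))*(-274 + x) = (424 + f + x)*(-274 + x) = (-274 + x)*(424 + f + x))
(E(-806) + Q(22, 1453)) + 1697781 = (-1283 + (-116176 + 1453**2 - 274*22 + 150*1453 + 22*1453)) + 1697781 = (-1283 + (-116176 + 2111209 - 6028 + 217950 + 31966)) + 1697781 = (-1283 + 2238921) + 1697781 = 2237638 + 1697781 = 3935419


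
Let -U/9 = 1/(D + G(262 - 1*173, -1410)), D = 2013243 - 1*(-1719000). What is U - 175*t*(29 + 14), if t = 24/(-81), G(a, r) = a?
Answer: 224686386157/100772964 ≈ 2229.6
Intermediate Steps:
t = -8/27 (t = 24*(-1/81) = -8/27 ≈ -0.29630)
D = 3732243 (D = 2013243 + 1719000 = 3732243)
U = -9/3732332 (U = -9/(3732243 + (262 - 1*173)) = -9/(3732243 + (262 - 173)) = -9/(3732243 + 89) = -9/3732332 ≈ -2.4114e-6)
U - 175*t*(29 + 14) = -9/3732332 - 175*(-8*(29 + 14)/27) = -9/3732332 - 175*(-8/27*43) = -9/3732332 - 175*(-344)/27 = -9/3732332 - 1*(-60200/27) = -9/3732332 + 60200/27 = 224686386157/100772964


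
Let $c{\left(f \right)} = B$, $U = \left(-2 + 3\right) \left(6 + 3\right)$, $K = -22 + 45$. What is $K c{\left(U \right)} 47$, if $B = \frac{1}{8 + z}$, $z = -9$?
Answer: $-1081$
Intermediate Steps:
$K = 23$
$U = 9$ ($U = 1 \cdot 9 = 9$)
$B = -1$ ($B = \frac{1}{8 - 9} = \frac{1}{-1} = -1$)
$c{\left(f \right)} = -1$
$K c{\left(U \right)} 47 = 23 \left(-1\right) 47 = \left(-23\right) 47 = -1081$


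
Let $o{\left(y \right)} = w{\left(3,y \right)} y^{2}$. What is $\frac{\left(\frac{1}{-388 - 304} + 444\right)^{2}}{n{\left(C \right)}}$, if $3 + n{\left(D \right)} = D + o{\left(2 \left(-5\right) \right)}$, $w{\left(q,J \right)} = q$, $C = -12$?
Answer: $\frac{94400719009}{136476240} \approx 691.7$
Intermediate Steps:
$o{\left(y \right)} = 3 y^{2}$
$n{\left(D \right)} = 297 + D$ ($n{\left(D \right)} = -3 + \left(D + 3 \left(2 \left(-5\right)\right)^{2}\right) = -3 + \left(D + 3 \left(-10\right)^{2}\right) = -3 + \left(D + 3 \cdot 100\right) = -3 + \left(D + 300\right) = -3 + \left(300 + D\right) = 297 + D$)
$\frac{\left(\frac{1}{-388 - 304} + 444\right)^{2}}{n{\left(C \right)}} = \frac{\left(\frac{1}{-388 - 304} + 444\right)^{2}}{297 - 12} = \frac{\left(\frac{1}{-692} + 444\right)^{2}}{285} = \left(- \frac{1}{692} + 444\right)^{2} \cdot \frac{1}{285} = \left(\frac{307247}{692}\right)^{2} \cdot \frac{1}{285} = \frac{94400719009}{478864} \cdot \frac{1}{285} = \frac{94400719009}{136476240}$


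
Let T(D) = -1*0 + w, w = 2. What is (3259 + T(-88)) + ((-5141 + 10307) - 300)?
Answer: 8127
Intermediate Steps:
T(D) = 2 (T(D) = -1*0 + 2 = 0 + 2 = 2)
(3259 + T(-88)) + ((-5141 + 10307) - 300) = (3259 + 2) + ((-5141 + 10307) - 300) = 3261 + (5166 - 300) = 3261 + 4866 = 8127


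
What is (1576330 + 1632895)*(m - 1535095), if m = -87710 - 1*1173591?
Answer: -8974263953100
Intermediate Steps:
m = -1261301 (m = -87710 - 1173591 = -1261301)
(1576330 + 1632895)*(m - 1535095) = (1576330 + 1632895)*(-1261301 - 1535095) = 3209225*(-2796396) = -8974263953100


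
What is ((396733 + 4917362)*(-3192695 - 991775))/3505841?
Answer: -22236671104650/3505841 ≈ -6.3428e+6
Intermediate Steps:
((396733 + 4917362)*(-3192695 - 991775))/3505841 = (5314095*(-4184470))*(1/3505841) = -22236671104650*1/3505841 = -22236671104650/3505841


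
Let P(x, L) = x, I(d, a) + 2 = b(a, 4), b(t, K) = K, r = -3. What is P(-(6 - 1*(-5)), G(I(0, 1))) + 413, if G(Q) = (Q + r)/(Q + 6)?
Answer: 402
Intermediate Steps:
I(d, a) = 2 (I(d, a) = -2 + 4 = 2)
G(Q) = (-3 + Q)/(6 + Q) (G(Q) = (Q - 3)/(Q + 6) = (-3 + Q)/(6 + Q))
P(-(6 - 1*(-5)), G(I(0, 1))) + 413 = -(6 - 1*(-5)) + 413 = -(6 + 5) + 413 = -1*11 + 413 = -11 + 413 = 402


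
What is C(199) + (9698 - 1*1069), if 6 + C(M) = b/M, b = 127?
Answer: 1716104/199 ≈ 8623.6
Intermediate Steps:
C(M) = -6 + 127/M
C(199) + (9698 - 1*1069) = (-6 + 127/199) + (9698 - 1*1069) = (-6 + 127*(1/199)) + (9698 - 1069) = (-6 + 127/199) + 8629 = -1067/199 + 8629 = 1716104/199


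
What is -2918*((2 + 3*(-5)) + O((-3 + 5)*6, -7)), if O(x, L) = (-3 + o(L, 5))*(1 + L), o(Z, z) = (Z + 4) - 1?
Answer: -84622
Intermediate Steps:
o(Z, z) = 3 + Z (o(Z, z) = (4 + Z) - 1 = 3 + Z)
O(x, L) = L*(1 + L) (O(x, L) = (-3 + (3 + L))*(1 + L) = L*(1 + L))
-2918*((2 + 3*(-5)) + O((-3 + 5)*6, -7)) = -2918*((2 + 3*(-5)) - 7*(1 - 7)) = -2918*((2 - 15) - 7*(-6)) = -2918*(-13 + 42) = -2918*29 = -84622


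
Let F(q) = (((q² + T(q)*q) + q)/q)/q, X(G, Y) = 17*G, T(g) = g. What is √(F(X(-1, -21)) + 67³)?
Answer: 2*√21730267/17 ≈ 548.42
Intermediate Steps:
F(q) = (q + 2*q²)/q² (F(q) = (((q² + q*q) + q)/q)/q = (((q² + q²) + q)/q)/q = ((2*q² + q)/q)/q = ((q + 2*q²)/q)/q = (q + 2*q²)/q²)
√(F(X(-1, -21)) + 67³) = √((2 + 1/(17*(-1))) + 67³) = √((2 + 1/(-17)) + 300763) = √((2 - 1/17) + 300763) = √(33/17 + 300763) = √(5113004/17) = 2*√21730267/17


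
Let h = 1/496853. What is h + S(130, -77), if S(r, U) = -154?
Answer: -76515361/496853 ≈ -154.00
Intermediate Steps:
h = 1/496853 ≈ 2.0127e-6
h + S(130, -77) = 1/496853 - 154 = -76515361/496853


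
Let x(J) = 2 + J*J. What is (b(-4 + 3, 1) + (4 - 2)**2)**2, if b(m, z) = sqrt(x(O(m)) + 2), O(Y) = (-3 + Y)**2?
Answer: 276 + 16*sqrt(65) ≈ 405.00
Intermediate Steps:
x(J) = 2 + J**2
b(m, z) = sqrt(4 + (-3 + m)**4) (b(m, z) = sqrt((2 + ((-3 + m)**2)**2) + 2) = sqrt((2 + (-3 + m)**4) + 2) = sqrt(4 + (-3 + m)**4))
(b(-4 + 3, 1) + (4 - 2)**2)**2 = (sqrt(4 + (-3 + (-4 + 3))**4) + (4 - 2)**2)**2 = (sqrt(4 + (-3 - 1)**4) + 2**2)**2 = (sqrt(4 + (-4)**4) + 4)**2 = (sqrt(4 + 256) + 4)**2 = (sqrt(260) + 4)**2 = (2*sqrt(65) + 4)**2 = (4 + 2*sqrt(65))**2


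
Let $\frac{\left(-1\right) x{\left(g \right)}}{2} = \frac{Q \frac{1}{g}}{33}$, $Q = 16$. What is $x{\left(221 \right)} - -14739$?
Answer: $\frac{107491495}{7293} \approx 14739.0$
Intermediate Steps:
$x{\left(g \right)} = - \frac{32}{33 g}$ ($x{\left(g \right)} = - 2 \frac{16 \frac{1}{g}}{33} = - 2 \frac{16}{g} \frac{1}{33} = - 2 \frac{16}{33 g} = - \frac{32}{33 g}$)
$x{\left(221 \right)} - -14739 = - \frac{32}{33 \cdot 221} - -14739 = \left(- \frac{32}{33}\right) \frac{1}{221} + 14739 = - \frac{32}{7293} + 14739 = \frac{107491495}{7293}$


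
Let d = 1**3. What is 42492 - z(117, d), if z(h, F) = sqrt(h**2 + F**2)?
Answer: 42492 - 37*sqrt(10) ≈ 42375.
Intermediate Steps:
d = 1
z(h, F) = sqrt(F**2 + h**2)
42492 - z(117, d) = 42492 - sqrt(1**2 + 117**2) = 42492 - sqrt(1 + 13689) = 42492 - sqrt(13690) = 42492 - 37*sqrt(10)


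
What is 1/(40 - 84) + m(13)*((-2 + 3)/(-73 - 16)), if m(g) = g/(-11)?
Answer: -37/3916 ≈ -0.0094484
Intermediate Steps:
m(g) = -g/11 (m(g) = g*(-1/11) = -g/11)
1/(40 - 84) + m(13)*((-2 + 3)/(-73 - 16)) = 1/(40 - 84) + (-1/11*13)*((-2 + 3)/(-73 - 16)) = 1/(-44) - 13/(11*(-89)) = -1/44 - 13*(-1)/(11*89) = -1/44 - 13/11*(-1/89) = -1/44 + 13/979 = -37/3916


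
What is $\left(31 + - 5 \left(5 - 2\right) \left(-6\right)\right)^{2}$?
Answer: $14641$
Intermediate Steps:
$\left(31 + - 5 \left(5 - 2\right) \left(-6\right)\right)^{2} = \left(31 + \left(-5\right) 3 \left(-6\right)\right)^{2} = \left(31 - -90\right)^{2} = \left(31 + 90\right)^{2} = 121^{2} = 14641$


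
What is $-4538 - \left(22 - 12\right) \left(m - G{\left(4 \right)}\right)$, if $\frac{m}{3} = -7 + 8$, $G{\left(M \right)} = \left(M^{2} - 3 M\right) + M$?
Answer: $-4488$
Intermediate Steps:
$G{\left(M \right)} = M^{2} - 2 M$
$m = 3$ ($m = 3 \left(-7 + 8\right) = 3 \cdot 1 = 3$)
$-4538 - \left(22 - 12\right) \left(m - G{\left(4 \right)}\right) = -4538 - \left(22 - 12\right) \left(3 - 4 \left(-2 + 4\right)\right) = -4538 - 10 \left(3 - 4 \cdot 2\right) = -4538 - 10 \left(3 - 8\right) = -4538 - 10 \left(-5\right) = -4538 - -50 = -4538 + 50 = -4488$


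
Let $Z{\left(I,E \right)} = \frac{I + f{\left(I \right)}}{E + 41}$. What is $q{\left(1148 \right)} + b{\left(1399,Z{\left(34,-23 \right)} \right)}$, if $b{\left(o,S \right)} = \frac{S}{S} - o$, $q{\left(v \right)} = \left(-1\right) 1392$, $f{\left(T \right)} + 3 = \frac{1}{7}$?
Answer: $-2790$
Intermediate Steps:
$f{\left(T \right)} = - \frac{20}{7}$ ($f{\left(T \right)} = -3 + \frac{1}{7} = - \frac{20}{7}$)
$Z{\left(I,E \right)} = \frac{- \frac{20}{7} + I}{41 + E}$ ($Z{\left(I,E \right)} = \frac{I - \frac{20}{7}}{E + 41} = \frac{- \frac{20}{7} + I}{41 + E}$)
$q{\left(v \right)} = -1392$
$b{\left(o,S \right)} = 1 - o$
$q{\left(1148 \right)} + b{\left(1399,Z{\left(34,-23 \right)} \right)} = -1392 + \left(1 - 1399\right) = -1392 - 1398 = -2790$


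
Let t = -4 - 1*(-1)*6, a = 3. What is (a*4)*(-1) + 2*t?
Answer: -8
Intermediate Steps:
t = 2 (t = -4 + 1*6 = -4 + 6 = 2)
(a*4)*(-1) + 2*t = (3*4)*(-1) + 2*2 = 12*(-1) + 4 = -12 + 4 = -8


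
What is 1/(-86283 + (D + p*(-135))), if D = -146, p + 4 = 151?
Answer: -1/106274 ≈ -9.4096e-6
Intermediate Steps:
p = 147 (p = -4 + 151 = 147)
1/(-86283 + (D + p*(-135))) = 1/(-86283 + (-146 + 147*(-135))) = 1/(-86283 + (-146 - 19845)) = 1/(-86283 - 19991) = 1/(-106274) = -1/106274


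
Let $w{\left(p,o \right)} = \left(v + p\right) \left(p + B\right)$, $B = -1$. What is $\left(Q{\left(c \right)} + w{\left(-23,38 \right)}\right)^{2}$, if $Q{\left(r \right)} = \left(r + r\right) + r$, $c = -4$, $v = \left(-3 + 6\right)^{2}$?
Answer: $104976$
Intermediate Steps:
$v = 9$ ($v = 3^{2} = 9$)
$w{\left(p,o \right)} = \left(-1 + p\right) \left(9 + p\right)$ ($w{\left(p,o \right)} = \left(9 + p\right) \left(p - 1\right) = \left(9 + p\right) \left(-1 + p\right) = \left(-1 + p\right) \left(9 + p\right)$)
$Q{\left(r \right)} = 3 r$ ($Q{\left(r \right)} = 2 r + r = 3 r$)
$\left(Q{\left(c \right)} + w{\left(-23,38 \right)}\right)^{2} = \left(3 \left(-4\right) + \left(-9 + \left(-23\right)^{2} + 8 \left(-23\right)\right)\right)^{2} = \left(-12 - -336\right)^{2} = \left(-12 + 336\right)^{2} = 324^{2} = 104976$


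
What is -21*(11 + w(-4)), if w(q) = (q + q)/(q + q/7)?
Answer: -1071/4 ≈ -267.75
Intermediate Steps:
w(q) = 7/4 (w(q) = (2*q)/(q + q*(⅐)) = (2*q)/(q + q/7) = (2*q)/((8*q/7)) = (2*q)*(7/(8*q)) = 7/4)
-21*(11 + w(-4)) = -21*(11 + 7/4) = -21*51/4 = -1071/4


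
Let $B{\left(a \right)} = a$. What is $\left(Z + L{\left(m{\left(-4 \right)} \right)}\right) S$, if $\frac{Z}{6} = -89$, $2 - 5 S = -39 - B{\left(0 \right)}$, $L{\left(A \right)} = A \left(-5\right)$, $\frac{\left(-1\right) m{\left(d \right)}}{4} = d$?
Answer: $- \frac{25174}{5} \approx -5034.8$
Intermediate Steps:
$m{\left(d \right)} = - 4 d$
$L{\left(A \right)} = - 5 A$
$S = \frac{41}{5}$ ($S = \frac{2}{5} - \frac{-39 - 0}{5} = \frac{2}{5} - \frac{-39 + 0}{5} = \frac{2}{5} - - \frac{39}{5} = \frac{2}{5} + \frac{39}{5} = \frac{41}{5} \approx 8.2$)
$Z = -534$ ($Z = 6 \left(-89\right) = -534$)
$\left(Z + L{\left(m{\left(-4 \right)} \right)}\right) S = \left(-534 - 5 \left(\left(-4\right) \left(-4\right)\right)\right) \frac{41}{5} = \left(-534 - 80\right) \frac{41}{5} = \left(-614\right) \frac{41}{5} = - \frac{25174}{5}$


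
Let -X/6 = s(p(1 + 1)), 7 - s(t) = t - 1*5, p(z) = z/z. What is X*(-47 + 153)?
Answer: -6996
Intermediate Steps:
p(z) = 1
s(t) = 12 - t (s(t) = 7 - (t - 1*5) = 7 - (t - 5) = 7 - (-5 + t) = 7 + (5 - t) = 12 - t)
X = -66 (X = -6*(12 - 1*1) = -6*(12 - 1) = -6*11 = -66)
X*(-47 + 153) = -66*(-47 + 153) = -66*106 = -6996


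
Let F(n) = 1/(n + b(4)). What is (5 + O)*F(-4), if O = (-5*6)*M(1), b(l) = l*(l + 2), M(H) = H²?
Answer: -5/4 ≈ -1.2500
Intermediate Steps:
b(l) = l*(2 + l)
O = -30 (O = -5*6*1² = -30*1 = -30)
F(n) = 1/(24 + n) (F(n) = 1/(n + 4*(2 + 4)) = 1/(n + 4*6) = 1/(n + 24) = 1/(24 + n))
(5 + O)*F(-4) = (5 - 30)/(24 - 4) = -25/20 = -25*1/20 = -5/4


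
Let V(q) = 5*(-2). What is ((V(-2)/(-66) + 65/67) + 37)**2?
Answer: 7104298369/4888521 ≈ 1453.3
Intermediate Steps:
V(q) = -10
((V(-2)/(-66) + 65/67) + 37)**2 = ((-10/(-66) + 65/67) + 37)**2 = ((-10*(-1/66) + 65*(1/67)) + 37)**2 = ((5/33 + 65/67) + 37)**2 = (2480/2211 + 37)**2 = (84287/2211)**2 = 7104298369/4888521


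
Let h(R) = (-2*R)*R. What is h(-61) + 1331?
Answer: -6111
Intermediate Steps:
h(R) = -2*R²
h(-61) + 1331 = -2*(-61)² + 1331 = -2*3721 + 1331 = -7442 + 1331 = -6111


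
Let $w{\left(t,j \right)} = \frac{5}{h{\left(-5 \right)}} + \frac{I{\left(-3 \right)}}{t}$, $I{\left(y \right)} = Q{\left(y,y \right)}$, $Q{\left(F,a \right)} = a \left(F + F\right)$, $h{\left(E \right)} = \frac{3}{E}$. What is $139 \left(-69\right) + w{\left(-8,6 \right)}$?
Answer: $- \frac{115219}{12} \approx -9601.6$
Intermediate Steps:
$Q{\left(F,a \right)} = 2 F a$ ($Q{\left(F,a \right)} = a 2 F = 2 F a$)
$I{\left(y \right)} = 2 y^{2}$ ($I{\left(y \right)} = 2 y y = 2 y^{2}$)
$w{\left(t,j \right)} = - \frac{25}{3} + \frac{18}{t}$ ($w{\left(t,j \right)} = \frac{5}{3 \frac{1}{-5}} + \frac{2 \left(-3\right)^{2}}{t} = \frac{5}{3 \left(- \frac{1}{5}\right)} + \frac{2 \cdot 9}{t} = \frac{5}{- \frac{3}{5}} + \frac{18}{t} = 5 \left(- \frac{5}{3}\right) + \frac{18}{t} = - \frac{25}{3} + \frac{18}{t}$)
$139 \left(-69\right) + w{\left(-8,6 \right)} = 139 \left(-69\right) - \left(\frac{25}{3} - \frac{18}{-8}\right) = -9591 + \left(- \frac{25}{3} + 18 \left(- \frac{1}{8}\right)\right) = -9591 - \frac{127}{12} = - \frac{115219}{12}$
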